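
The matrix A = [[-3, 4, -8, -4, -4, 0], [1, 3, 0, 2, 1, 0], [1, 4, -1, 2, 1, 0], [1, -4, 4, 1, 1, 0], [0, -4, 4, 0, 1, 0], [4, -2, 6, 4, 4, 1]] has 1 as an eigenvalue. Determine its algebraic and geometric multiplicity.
algebraic multiplicity 4, geometric multiplicity 3

The characteristic polynomial is (x - 1)^4(x + 1)^2, so the factor x - 1 appears with exponent 4: the algebraic multiplicity is 4.

rank(A - I) = 3, so the eigenspace has dimension 6 - 3 = 3: the geometric multiplicity is 3.

Since 3 < 4, A is not diagonalizable.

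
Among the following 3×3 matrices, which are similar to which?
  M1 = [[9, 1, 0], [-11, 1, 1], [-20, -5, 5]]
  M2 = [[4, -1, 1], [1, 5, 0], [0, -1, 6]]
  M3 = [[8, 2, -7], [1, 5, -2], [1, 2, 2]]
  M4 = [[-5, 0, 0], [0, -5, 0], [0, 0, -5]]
Characteristic polynomials: χ_{M1} = (x - 5)^3, χ_{M2} = (x - 5)^3, χ_{M3} = (x - 5)^3, χ_{M4} = (x + 5)^3.

{M1, M2, M3}: invariant factors (x - 5)^3.

{M4}: invariant factors x + 5, x + 5, x + 5.

Matrices are similar if and only if their invariant-factor lists agree; the partition into similarity classes is {M1, M2, M3}, {M4}.

2 classes: {M1, M2, M3}, {M4}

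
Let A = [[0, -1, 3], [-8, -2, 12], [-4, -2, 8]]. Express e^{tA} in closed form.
A has Jordan form J = [[2, 1, 0], [0, 2, 0], [0, 0, 2]] with A = PJP^{-1}, so e^{tA} = P e^{tJ} P^{-1}.

For a Jordan block J_k(λ), e^{tJ_k(λ)} = e^{λt} · (I + tN + t^2 N^2/2! + ... + t^{k-1} N^{k-1}/(k-1)!) where N is the nilpotent superdiagonal part.

Assembling the blocks and conjugating back gives the entries of e^{tA} as shown above.

e^{tA} = [[(1 - 2*t)*e^{2*t}, -t*e^{2*t}, 3*t*e^{2*t}], [-8*t*e^{2*t}, (1 - 4*t)*e^{2*t}, 12*t*e^{2*t}], [-4*t*e^{2*t}, -2*t*e^{2*t}, (6*t + 1)*e^{2*t}]]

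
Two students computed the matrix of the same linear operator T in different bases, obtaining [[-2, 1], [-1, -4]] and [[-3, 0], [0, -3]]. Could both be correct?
Both have characteristic polynomial (x + 3)^2, but the minimal polynomial of A is (x + 3)^2 while the minimal polynomial of B is x + 3. The minimal polynomial is a similarity invariant, so A and B are not similar.

No.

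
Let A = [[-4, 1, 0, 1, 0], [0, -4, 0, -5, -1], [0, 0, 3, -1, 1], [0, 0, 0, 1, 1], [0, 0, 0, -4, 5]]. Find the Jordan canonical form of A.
The characteristic polynomial is det(xI - A) = (x - 3)^3(x + 4)^2, so the eigenvalues are -4 (algebraic multiplicity 2), 3 (algebraic multiplicity 3).

For λ = -4: rank(A + 4I) = 4, rank((A + 4I)^2) = 3. The eigenspace has dimension 5 - 4 = 1, so there is 1 Jordan block; the rank sequence gives block sizes [2].

For λ = 3: rank(A - 3I) = 4, rank((A - 3I)^2) = 3, rank((A - 3I)^3) = 2. The eigenspace has dimension 5 - 4 = 1, so there is 1 Jordan block; the rank sequence gives block sizes [3].

Assembling the blocks gives the Jordan form J above.

J = [[-4, 1, 0, 0, 0], [0, -4, 0, 0, 0], [0, 0, 3, 1, 0], [0, 0, 0, 3, 1], [0, 0, 0, 0, 3]]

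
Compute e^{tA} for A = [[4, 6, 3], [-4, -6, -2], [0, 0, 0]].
e^{tA} = [[3 - 2*e^{-2*t}, 3 - 3*e^{-2*t}, 3*t], [-2 + 2*e^{-2*t}, -2 + 3*e^{-2*t}, -2*t], [0, 0, 1]]

A has Jordan form J = [[-2, 0, 0], [0, 0, 1], [0, 0, 0]] with A = PJP^{-1}, so e^{tA} = P e^{tJ} P^{-1}.

For a Jordan block J_k(λ), e^{tJ_k(λ)} = e^{λt} · (I + tN + t^2 N^2/2! + ... + t^{k-1} N^{k-1}/(k-1)!) where N is the nilpotent superdiagonal part.

Assembling the blocks and conjugating back gives the entries of e^{tA} as shown above.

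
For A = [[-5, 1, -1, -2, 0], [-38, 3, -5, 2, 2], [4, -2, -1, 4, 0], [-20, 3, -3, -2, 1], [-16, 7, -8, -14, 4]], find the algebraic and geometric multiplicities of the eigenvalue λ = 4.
algebraic multiplicity 2, geometric multiplicity 1

The characteristic polynomial is (x - 4)^2(x + 3)^3, so the factor x - 4 appears with exponent 2: the algebraic multiplicity is 2.

rank(A - 4I) = 4, so the eigenspace has dimension 5 - 4 = 1: the geometric multiplicity is 1.

Since 1 < 2, A is not diagonalizable.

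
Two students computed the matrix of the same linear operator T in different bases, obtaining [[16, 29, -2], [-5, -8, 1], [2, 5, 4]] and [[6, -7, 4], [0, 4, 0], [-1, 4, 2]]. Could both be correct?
Two matrices over a field are similar if and only if they have the same invariant factors.

Both A and B have characteristic polynomial (x - 4)^3 and minimal polynomial (x - 4)^3. Computing further, both have invariant factors (x - 4)^3. Hence A and B are similar.

Yes.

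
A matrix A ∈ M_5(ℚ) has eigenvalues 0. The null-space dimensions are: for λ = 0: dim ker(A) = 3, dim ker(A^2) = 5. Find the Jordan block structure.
Jordan blocks: (0, 2), (0, 2), (0, 1)

λ = 0: successive nullity increments [3, 2] count blocks of size ≥ k; block sizes are [2, 2, 1].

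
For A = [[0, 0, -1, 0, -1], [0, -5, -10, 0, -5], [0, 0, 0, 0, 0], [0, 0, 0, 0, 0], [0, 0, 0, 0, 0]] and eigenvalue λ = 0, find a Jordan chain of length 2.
v_1 = [[0, 0, 1, -2, -2]]^T, v_2 = [[1, 0, 0, 0, 0]]^T

We seek v_1 ∈ ker(A^2) \ ker(A), then set v_{i+1} = A v_i.

One such chain is v_1 = [[0, 0, 1, -2, -2]]^T, v_2 = [[1, 0, 0, 0, 0]]^T. Check: A v_2 = [[0, 0, 0, 0, 0]]^T = 0.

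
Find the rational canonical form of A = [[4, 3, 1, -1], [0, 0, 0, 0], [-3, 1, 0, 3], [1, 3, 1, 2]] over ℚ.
R = [[3, 0, 0, 0], [0, 0, 0, 0], [0, 1, 0, 0], [0, 0, 1, 3]]

The invariant factors of A (the non-unit diagonal entries of the Smith normal form of xI - A over ℚ[x]) are x - 3, x^2(x - 3), each dividing the next. The characteristic polynomial is their product, x^2(x - 3)^2.

The rational canonical form is the block-diagonal matrix of companion matrices C(f_i):
R = [[3, 0, 0, 0], [0, 0, 0, 0], [0, 1, 0, 0], [0, 0, 1, 3]].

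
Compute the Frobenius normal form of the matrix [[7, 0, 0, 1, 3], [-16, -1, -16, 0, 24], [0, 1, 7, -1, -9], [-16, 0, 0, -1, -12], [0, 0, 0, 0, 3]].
R = [[3, 0, 0, 0, 0], [0, 0, -9, 0, 0], [0, 1, 6, 0, 0], [0, 0, 0, 0, -9], [0, 0, 0, 1, 6]]

The invariant factors of A (the non-unit diagonal entries of the Smith normal form of xI - A over ℚ[x]) are x - 3, (x - 3)^2, (x - 3)^2, each dividing the next. The characteristic polynomial is their product, (x - 3)^5.

The rational canonical form is the block-diagonal matrix of companion matrices C(f_i):
R = [[3, 0, 0, 0, 0], [0, 0, -9, 0, 0], [0, 1, 6, 0, 0], [0, 0, 0, 0, -9], [0, 0, 0, 1, 6]].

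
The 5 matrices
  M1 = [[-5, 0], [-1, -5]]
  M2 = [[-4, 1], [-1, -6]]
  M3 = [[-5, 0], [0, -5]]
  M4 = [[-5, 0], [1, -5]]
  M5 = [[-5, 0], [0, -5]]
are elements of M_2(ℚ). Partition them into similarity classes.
2 classes: {M1, M2, M4}, {M3, M5}

Characteristic polynomials: χ_{M1} = (x + 5)^2, χ_{M2} = (x + 5)^2, χ_{M3} = (x + 5)^2, χ_{M4} = (x + 5)^2, χ_{M5} = (x + 5)^2.

{M1, M2, M4}: invariant factors (x + 5)^2.

{M3, M5}: invariant factors x + 5, x + 5.

Matrices are similar if and only if their invariant-factor lists agree; the partition into similarity classes is {M1, M2, M4}, {M3, M5}.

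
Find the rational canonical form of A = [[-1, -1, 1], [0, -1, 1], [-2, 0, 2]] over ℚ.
R = [[0, 0, 2], [1, 0, 1], [0, 1, 0]]

The invariant factors of A (the non-unit diagonal entries of the Smith normal form of xI - A over ℚ[x]) are x^3 - x - 2, each dividing the next. The characteristic polynomial is their product, x^3 - x - 2.

The rational canonical form is the block-diagonal matrix of companion matrices C(f_i):
R = [[0, 0, 2], [1, 0, 1], [0, 1, 0]].

Note the characteristic polynomial does not split into linear factors over ℚ, so A has no Jordan form over ℚ; the rational canonical form exists over any field.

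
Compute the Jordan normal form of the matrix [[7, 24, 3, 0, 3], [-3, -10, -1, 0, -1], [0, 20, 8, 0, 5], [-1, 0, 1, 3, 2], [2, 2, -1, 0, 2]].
The characteristic polynomial is det(xI - A) = (x - 3)^4(x + 2), so the eigenvalues are -2 (algebraic multiplicity 1), 3 (algebraic multiplicity 4).

For λ = -2: algebraic multiplicity 1 gives one 1×1 block.

For λ = 3: rank(A - 3I) = 3, rank((A - 3I)^2) = 1. The eigenspace has dimension 5 - 3 = 2, so there are 2 Jordan blocks; the rank sequence gives block sizes [2, 2].

Assembling the blocks gives the Jordan form J above.

J = [[-2, 0, 0, 0, 0], [0, 3, 1, 0, 0], [0, 0, 3, 0, 0], [0, 0, 0, 3, 1], [0, 0, 0, 0, 3]]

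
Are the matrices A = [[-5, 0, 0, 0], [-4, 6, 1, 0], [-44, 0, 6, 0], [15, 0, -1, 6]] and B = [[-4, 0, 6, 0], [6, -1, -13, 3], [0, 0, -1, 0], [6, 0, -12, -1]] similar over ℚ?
trace(A) = 13 but trace(B) = -7. The trace is a similarity invariant, so A and B are not similar.

No.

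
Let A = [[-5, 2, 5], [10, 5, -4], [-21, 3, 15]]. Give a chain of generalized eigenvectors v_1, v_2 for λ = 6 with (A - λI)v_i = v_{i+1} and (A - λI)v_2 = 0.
v_1 = [[2, -2, 5]]^T, v_2 = [[-1, 2, -3]]^T

We seek v_1 ∈ ker((A - 6I)^2) \ ker(A - 6I), then set v_{i+1} = (A - 6I) v_i.

One such chain is v_1 = [[2, -2, 5]]^T, v_2 = [[-1, 2, -3]]^T. Check: (A - 6I) v_2 = [[0, 0, 0]]^T = 0.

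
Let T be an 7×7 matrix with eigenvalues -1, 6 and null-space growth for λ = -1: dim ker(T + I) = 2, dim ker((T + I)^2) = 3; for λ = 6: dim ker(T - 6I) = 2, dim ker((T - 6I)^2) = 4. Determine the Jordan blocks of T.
Jordan blocks: (-1, 2), (-1, 1), (6, 2), (6, 2)

λ = -1: successive nullity increments [2, 1] count blocks of size ≥ k; block sizes are [2, 1].
λ = 6: successive nullity increments [2, 2] count blocks of size ≥ k; block sizes are [2, 2].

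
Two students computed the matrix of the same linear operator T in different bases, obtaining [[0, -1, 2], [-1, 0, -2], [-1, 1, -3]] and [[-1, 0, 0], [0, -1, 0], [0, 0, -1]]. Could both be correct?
No.

Both have characteristic polynomial (x + 1)^3, but the minimal polynomial of A is (x + 1)^2 while the minimal polynomial of B is x + 1. The minimal polynomial is a similarity invariant, so A and B are not similar.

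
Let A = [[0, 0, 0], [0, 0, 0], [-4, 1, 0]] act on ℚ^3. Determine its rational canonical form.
The invariant factors of A (the non-unit diagonal entries of the Smith normal form of xI - A over ℚ[x]) are x, x^2, each dividing the next. The characteristic polynomial is their product, x^3.

The rational canonical form is the block-diagonal matrix of companion matrices C(f_i):
R = [[0, 0, 0], [0, 0, 0], [0, 1, 0]].

R = [[0, 0, 0], [0, 0, 0], [0, 1, 0]]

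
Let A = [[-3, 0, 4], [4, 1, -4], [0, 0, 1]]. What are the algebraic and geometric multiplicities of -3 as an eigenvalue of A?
The characteristic polynomial is (x - 1)^2(x + 3), so the factor x + 3 appears with exponent 1: the algebraic multiplicity is 1.

rank(A + 3I) = 2, so the eigenspace has dimension 3 - 2 = 1: the geometric multiplicity is 1.

algebraic multiplicity 1, geometric multiplicity 1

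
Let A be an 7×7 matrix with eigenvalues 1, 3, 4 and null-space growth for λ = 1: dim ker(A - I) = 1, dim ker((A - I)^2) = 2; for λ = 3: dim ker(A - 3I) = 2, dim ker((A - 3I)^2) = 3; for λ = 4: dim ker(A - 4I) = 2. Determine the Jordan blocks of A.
Jordan blocks: (1, 2), (3, 2), (3, 1), (4, 1), (4, 1)

λ = 1: successive nullity increments [1, 1] count blocks of size ≥ k; block sizes are [2].
λ = 3: successive nullity increments [2, 1] count blocks of size ≥ k; block sizes are [2, 1].
λ = 4: successive nullity increments [2] count blocks of size ≥ k; block sizes are [1, 1].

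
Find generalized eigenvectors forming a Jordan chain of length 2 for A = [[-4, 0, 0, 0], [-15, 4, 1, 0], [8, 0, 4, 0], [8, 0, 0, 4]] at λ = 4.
v_1 = [[0, -4, 1, 2]]^T, v_2 = [[0, 1, 0, 0]]^T

We seek v_1 ∈ ker((A - 4I)^2) \ ker(A - 4I), then set v_{i+1} = (A - 4I) v_i.

One such chain is v_1 = [[0, -4, 1, 2]]^T, v_2 = [[0, 1, 0, 0]]^T. Check: (A - 4I) v_2 = [[0, 0, 0, 0]]^T = 0.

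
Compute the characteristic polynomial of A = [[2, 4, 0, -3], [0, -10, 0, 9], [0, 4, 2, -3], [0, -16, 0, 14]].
xI - A = [[x - 2, -4, 0, 3], [0, x + 10, 0, -9], [0, -4, x - 2, 3], [0, 16, 0, x - 14]].

Expanding det(xI - A) along the first row:
det(xI - A) = + (x - 2)·det([[x + 10, 0, -9], [-4, x - 2, 3], [16, 0, x - 14]]) - (-4)·det([[0, 0, -9], [0, x - 2, 3], [0, 0, x - 14]]) + (0)·det([[0, x + 10, -9], [0, -4, 3], [0, 16, x - 14]]) - (3)·det([[0, x + 10, 0], [0, -4, x - 2], [0, 16, 0]]).

Evaluating gives χ_A(x) = x^4 - 8x^3 + 24x^2 - 32x + 16 = (x - 2)^4.

χ_A(x) = (x - 2)^4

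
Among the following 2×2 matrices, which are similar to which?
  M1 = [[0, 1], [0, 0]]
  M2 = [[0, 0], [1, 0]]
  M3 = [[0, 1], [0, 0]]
Characteristic polynomials: χ_{M1} = x^2, χ_{M2} = x^2, χ_{M3} = x^2.

{M1, M2, M3}: invariant factors x^2.

Matrices are similar if and only if their invariant-factor lists agree; the partition into similarity classes is {M1, M2, M3}.

1 class: {M1, M2, M3}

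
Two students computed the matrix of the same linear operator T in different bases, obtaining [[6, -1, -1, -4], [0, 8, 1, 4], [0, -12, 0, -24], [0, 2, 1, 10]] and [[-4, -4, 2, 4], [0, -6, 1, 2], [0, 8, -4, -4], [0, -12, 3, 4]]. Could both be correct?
trace(A) = 24 but trace(B) = -10. The trace is a similarity invariant, so A and B are not similar.

No.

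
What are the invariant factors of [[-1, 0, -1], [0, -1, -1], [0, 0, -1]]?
x + 1, (x + 1)^2

The Jordan structure of A has elementary divisors (x + 1)^2, (x + 1). Arranging the block sizes at each eigenvalue in decreasing order and taking row products gives the invariant factors.

Invariant factors (smallest first, each dividing the next): x + 1, (x + 1)^2.

Check: the last factor (x + 1)^2 is the minimal polynomial, and the product (x + 1)^3 is the characteristic polynomial.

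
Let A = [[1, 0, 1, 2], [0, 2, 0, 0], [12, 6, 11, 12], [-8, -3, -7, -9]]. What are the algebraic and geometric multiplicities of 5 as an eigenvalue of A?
algebraic multiplicity 1, geometric multiplicity 1

The characteristic polynomial is (x - 5)(x - 2)(x + 1)^2, so the factor x - 5 appears with exponent 1: the algebraic multiplicity is 1.

rank(A - 5I) = 3, so the eigenspace has dimension 4 - 3 = 1: the geometric multiplicity is 1.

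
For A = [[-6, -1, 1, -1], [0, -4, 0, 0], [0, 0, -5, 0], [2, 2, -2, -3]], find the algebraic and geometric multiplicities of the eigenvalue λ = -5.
The characteristic polynomial is (x + 4)^2(x + 5)^2, so the factor x + 5 appears with exponent 2: the algebraic multiplicity is 2.

rank(A + 5I) = 2, so the eigenspace has dimension 4 - 2 = 2: the geometric multiplicity is 2.

algebraic multiplicity 2, geometric multiplicity 2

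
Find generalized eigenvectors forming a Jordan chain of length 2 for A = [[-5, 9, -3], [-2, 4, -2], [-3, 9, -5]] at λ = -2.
We seek v_1 ∈ ker((A + 2I)^2) \ ker(A + 2I), then set v_{i+1} = (A + 2I) v_i.

One such chain is v_1 = [[2, 1, 2]]^T, v_2 = [[-3, -2, -3]]^T. Check: (A + 2I) v_2 = [[0, 0, 0]]^T = 0.

v_1 = [[2, 1, 2]]^T, v_2 = [[-3, -2, -3]]^T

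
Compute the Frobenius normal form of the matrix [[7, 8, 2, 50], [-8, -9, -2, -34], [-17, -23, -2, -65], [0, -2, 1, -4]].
R = [[-5, 0, 0, 0], [0, 0, 0, -5], [0, 1, 0, 9], [0, 0, 1, -3]]

The invariant factors of A (the non-unit diagonal entries of the Smith normal form of xI - A over ℚ[x]) are x + 5, (x - 1)^2(x + 5), each dividing the next. The characteristic polynomial is their product, (x - 1)^2(x + 5)^2.

The rational canonical form is the block-diagonal matrix of companion matrices C(f_i):
R = [[-5, 0, 0, 0], [0, 0, 0, -5], [0, 1, 0, 9], [0, 0, 1, -3]].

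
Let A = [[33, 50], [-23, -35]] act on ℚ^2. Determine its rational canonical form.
R = [[0, 5], [1, -2]]

The invariant factors of A (the non-unit diagonal entries of the Smith normal form of xI - A over ℚ[x]) are x^2 + 2x - 5, each dividing the next. The characteristic polynomial is their product, x^2 + 2x - 5.

The rational canonical form is the block-diagonal matrix of companion matrices C(f_i):
R = [[0, 5], [1, -2]].

Note the characteristic polynomial does not split into linear factors over ℚ, so A has no Jordan form over ℚ; the rational canonical form exists over any field.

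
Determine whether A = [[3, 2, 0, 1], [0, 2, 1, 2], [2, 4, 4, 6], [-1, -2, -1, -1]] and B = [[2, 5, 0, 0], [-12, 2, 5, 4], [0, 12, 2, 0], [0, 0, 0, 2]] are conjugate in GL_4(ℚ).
Yes.

Two matrices over a field are similar if and only if they have the same invariant factors.

Both A and B have characteristic polynomial (x - 2)^4 and minimal polynomial (x - 2)^3. Computing further, both have invariant factors x - 2, (x - 2)^3. Hence A and B are similar.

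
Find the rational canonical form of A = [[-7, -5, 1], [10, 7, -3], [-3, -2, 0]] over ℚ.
R = [[0, 0, -2], [1, 0, 2], [0, 1, 0]]

The invariant factors of A (the non-unit diagonal entries of the Smith normal form of xI - A over ℚ[x]) are x^3 - 2x + 2, each dividing the next. The characteristic polynomial is their product, x^3 - 2x + 2.

The rational canonical form is the block-diagonal matrix of companion matrices C(f_i):
R = [[0, 0, -2], [1, 0, 2], [0, 1, 0]].

Note the characteristic polynomial does not split into linear factors over ℚ, so A has no Jordan form over ℚ; the rational canonical form exists over any field.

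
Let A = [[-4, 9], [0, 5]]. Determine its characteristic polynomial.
xI - A = [[x + 4, -9], [0, x - 5]].

Expanding det(xI - A) along the first row:
det(xI - A) = + (x + 4)·det([[x - 5]]) - (-9)·det([[0]]).

Evaluating gives χ_A(x) = x^2 - x - 20 = (x - 5)(x + 4).

χ_A(x) = (x - 5)(x + 4)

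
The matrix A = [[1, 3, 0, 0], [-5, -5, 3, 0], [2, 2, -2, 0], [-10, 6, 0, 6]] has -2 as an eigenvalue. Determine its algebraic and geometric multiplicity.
algebraic multiplicity 3, geometric multiplicity 1

The characteristic polynomial is (x - 6)(x + 2)^3, so the factor x + 2 appears with exponent 3: the algebraic multiplicity is 3.

rank(A + 2I) = 3, so the eigenspace has dimension 4 - 3 = 1: the geometric multiplicity is 1.

Since 1 < 3, A is not diagonalizable.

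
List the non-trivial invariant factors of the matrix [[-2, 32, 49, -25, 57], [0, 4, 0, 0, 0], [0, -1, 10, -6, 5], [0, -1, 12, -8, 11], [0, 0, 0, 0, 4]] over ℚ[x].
The Jordan structure of A has elementary divisors (x + 2)^2, (x - 4)^2, (x - 4). Arranging the block sizes at each eigenvalue in decreasing order and taking row products gives the invariant factors.

Invariant factors (smallest first, each dividing the next): x - 4, (x - 4)^2(x + 2)^2.

Check: the last factor (x - 4)^2(x + 2)^2 is the minimal polynomial, and the product (x - 4)^3(x + 2)^2 is the characteristic polynomial.

x - 4, (x - 4)^2(x + 2)^2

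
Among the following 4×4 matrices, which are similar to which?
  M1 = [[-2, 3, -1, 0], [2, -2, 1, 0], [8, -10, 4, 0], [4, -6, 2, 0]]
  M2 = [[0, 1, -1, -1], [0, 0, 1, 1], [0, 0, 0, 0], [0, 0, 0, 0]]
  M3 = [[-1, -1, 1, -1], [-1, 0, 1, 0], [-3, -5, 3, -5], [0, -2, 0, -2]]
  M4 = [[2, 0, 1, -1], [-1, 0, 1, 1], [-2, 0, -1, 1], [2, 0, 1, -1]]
Characteristic polynomials: χ_{M1} = x^4, χ_{M2} = x^4, χ_{M3} = x^4, χ_{M4} = x^4.

{M1, M2, M3, M4}: invariant factors x, x^3.

Matrices are similar if and only if their invariant-factor lists agree; the partition into similarity classes is {M1, M2, M3, M4}.

1 class: {M1, M2, M3, M4}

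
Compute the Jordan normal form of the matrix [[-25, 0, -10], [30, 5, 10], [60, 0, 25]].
J = [[-5, 0, 0], [0, 5, 0], [0, 0, 5]]

The characteristic polynomial is det(xI - A) = (x - 5)^2(x + 5), so the eigenvalues are -5 (algebraic multiplicity 1), 5 (algebraic multiplicity 2).

For λ = -5: algebraic multiplicity 1 gives one 1×1 block.

For λ = 5: rank(A - 5I) = 1. The eigenspace has dimension 3 - 1 = 2, so there are 2 Jordan blocks; the rank sequence gives block sizes [1, 1].

Assembling the blocks gives the Jordan form J above.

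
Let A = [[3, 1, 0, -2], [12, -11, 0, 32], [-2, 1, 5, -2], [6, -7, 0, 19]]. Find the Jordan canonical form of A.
J = [[3, 1, 0, 0], [0, 3, 0, 0], [0, 0, 5, 0], [0, 0, 0, 5]]

The characteristic polynomial is det(xI - A) = (x - 5)^2(x - 3)^2, so the eigenvalues are 3 (algebraic multiplicity 2), 5 (algebraic multiplicity 2).

For λ = 3: rank(A - 3I) = 3, rank((A - 3I)^2) = 2. The eigenspace has dimension 4 - 3 = 1, so there is 1 Jordan block; the rank sequence gives block sizes [2].

For λ = 5: rank(A - 5I) = 2. The eigenspace has dimension 4 - 2 = 2, so there are 2 Jordan blocks; the rank sequence gives block sizes [1, 1].

Assembling the blocks gives the Jordan form J above.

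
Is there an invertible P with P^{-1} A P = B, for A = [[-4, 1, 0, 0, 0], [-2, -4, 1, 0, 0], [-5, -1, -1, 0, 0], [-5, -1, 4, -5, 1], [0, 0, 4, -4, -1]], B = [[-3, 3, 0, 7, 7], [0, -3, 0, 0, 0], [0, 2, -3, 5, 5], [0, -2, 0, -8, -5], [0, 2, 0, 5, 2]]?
No.

Both have characteristic polynomial (x + 3)^5, but the minimal polynomial of A is (x + 3)^3 while the minimal polynomial of B is (x + 3)^2. The minimal polynomial is a similarity invariant, so A and B are not similar.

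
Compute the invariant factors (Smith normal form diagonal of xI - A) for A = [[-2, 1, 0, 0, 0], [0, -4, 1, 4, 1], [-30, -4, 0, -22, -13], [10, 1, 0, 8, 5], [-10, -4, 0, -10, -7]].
The Jordan structure of A has elementary divisors (x + 2)^3, (x + 2), (x - 3). Arranging the block sizes at each eigenvalue in decreasing order and taking row products gives the invariant factors.

Invariant factors (smallest first, each dividing the next): x + 2, (x - 3)(x + 2)^3.

Check: the last factor (x - 3)(x + 2)^3 is the minimal polynomial, and the product (x - 3)(x + 2)^4 is the characteristic polynomial.

x + 2, (x - 3)(x + 2)^3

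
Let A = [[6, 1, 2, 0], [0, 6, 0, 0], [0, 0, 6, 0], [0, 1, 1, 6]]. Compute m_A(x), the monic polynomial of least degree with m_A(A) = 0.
m_A(x) = (x - 6)^2

The characteristic polynomial factors as (x - 6)^4. The minimal polynomial is ∏(x - λ)^{k_λ} where k_λ is the size of the largest Jordan block at λ.

For λ = 6: rank(A - 6I) = 2, and the largest Jordan block has size 2 (the smallest k with rank((A - 6I)^k) = rank((A - 6I)^(k+1))).

So m_A(x) = (x - 6)^2.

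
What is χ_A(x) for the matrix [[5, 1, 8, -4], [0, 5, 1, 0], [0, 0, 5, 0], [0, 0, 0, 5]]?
χ_A(x) = (x - 5)^4

xI - A = [[x - 5, -1, -8, 4], [0, x - 5, -1, 0], [0, 0, x - 5, 0], [0, 0, 0, x - 5]].

Expanding det(xI - A) along the first row:
det(xI - A) = + (x - 5)·det([[x - 5, -1, 0], [0, x - 5, 0], [0, 0, x - 5]]) - (-1)·det([[0, -1, 0], [0, x - 5, 0], [0, 0, x - 5]]) + (-8)·det([[0, x - 5, 0], [0, 0, 0], [0, 0, x - 5]]) - (4)·det([[0, x - 5, -1], [0, 0, x - 5], [0, 0, 0]]).

Evaluating gives χ_A(x) = x^4 - 20x^3 + 150x^2 - 500x + 625 = (x - 5)^4.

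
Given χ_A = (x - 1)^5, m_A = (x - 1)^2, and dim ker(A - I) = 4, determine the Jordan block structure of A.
λ = 1: algebraic multiplicity 5 (exponent in χ_A), largest block size 2 (exponent in m_A), 4 blocks (geometric multiplicity). These force block sizes [2, 1, 1, 1].

Jordan blocks: (1, 2), (1, 1), (1, 1), (1, 1)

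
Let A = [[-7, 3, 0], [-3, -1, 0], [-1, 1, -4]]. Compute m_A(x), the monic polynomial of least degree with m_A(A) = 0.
m_A(x) = (x + 4)^2

The characteristic polynomial factors as (x + 4)^3. The minimal polynomial is ∏(x - λ)^{k_λ} where k_λ is the size of the largest Jordan block at λ.

For λ = -4: rank(A + 4I) = 1, and the largest Jordan block has size 2 (the smallest k with rank((A + 4I)^k) = rank((A + 4I)^(k+1))).

So m_A(x) = (x + 4)^2.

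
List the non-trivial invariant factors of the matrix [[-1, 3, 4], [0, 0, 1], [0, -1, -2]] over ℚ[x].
(x + 1)^3

The Jordan structure of A has elementary divisors (x + 1)^3. Arranging the block sizes at each eigenvalue in decreasing order and taking row products gives the invariant factors.

Invariant factors (smallest first, each dividing the next): (x + 1)^3.

Check: the last factor (x + 1)^3 is the minimal polynomial, and the product (x + 1)^3 is the characteristic polynomial.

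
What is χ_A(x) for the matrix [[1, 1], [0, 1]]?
xI - A = [[x - 1, -1], [0, x - 1]].

Expanding det(xI - A) along the first row:
det(xI - A) = + (x - 1)·det([[x - 1]]) - (-1)·det([[0]]).

Evaluating gives χ_A(x) = x^2 - 2x + 1 = (x - 1)^2.

χ_A(x) = (x - 1)^2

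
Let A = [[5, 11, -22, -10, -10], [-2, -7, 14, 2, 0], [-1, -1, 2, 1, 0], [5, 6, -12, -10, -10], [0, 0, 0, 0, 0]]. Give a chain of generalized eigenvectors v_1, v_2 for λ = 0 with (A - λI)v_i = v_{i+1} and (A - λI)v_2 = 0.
We seek v_1 ∈ ker(A^2) \ ker(A), then set v_{i+1} = A v_i.

One such chain is v_1 = [[-2, 0, 0, -1, 0]]^T, v_2 = [[0, 2, 1, 0, 0]]^T. Check: A v_2 = [[0, 0, 0, 0, 0]]^T = 0.

v_1 = [[-2, 0, 0, -1, 0]]^T, v_2 = [[0, 2, 1, 0, 0]]^T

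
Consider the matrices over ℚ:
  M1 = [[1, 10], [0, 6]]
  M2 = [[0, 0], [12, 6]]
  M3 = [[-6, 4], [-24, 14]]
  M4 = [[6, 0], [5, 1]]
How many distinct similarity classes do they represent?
3 classes: {M1, M4}, {M2}, {M3}

Characteristic polynomials: χ_{M1} = (x - 6)(x - 1), χ_{M2} = x(x - 6), χ_{M3} = (x - 6)(x - 2), χ_{M4} = (x - 6)(x - 1).

{M1, M4}: invariant factors (x - 6)(x - 1).

{M2}: invariant factors x(x - 6).

{M3}: invariant factors (x - 6)(x - 2).

Matrices are similar if and only if their invariant-factor lists agree; the partition into similarity classes is {M1, M4}, {M2}, {M3}.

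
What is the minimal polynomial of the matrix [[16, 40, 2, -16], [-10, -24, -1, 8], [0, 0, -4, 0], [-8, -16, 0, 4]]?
m_A(x) = (x - 4)(x + 4)^2

The characteristic polynomial factors as (x - 4)(x + 4)^3. The minimal polynomial is ∏(x - λ)^{k_λ} where k_λ is the size of the largest Jordan block at λ.

For λ = -4: rank(A + 4I) = 2, and the largest Jordan block has size 2 (the smallest k with rank((A + 4I)^k) = rank((A + 4I)^(k+1))).
For λ = 4: rank(A - 4I) = 3, and the largest Jordan block has size 1 (the smallest k with rank((A - 4I)^k) = rank((A - 4I)^(k+1))).

So m_A(x) = (x - 4)(x + 4)^2.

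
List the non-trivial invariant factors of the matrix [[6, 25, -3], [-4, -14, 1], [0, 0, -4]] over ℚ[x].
The Jordan structure of A has elementary divisors (x + 4)^3. Arranging the block sizes at each eigenvalue in decreasing order and taking row products gives the invariant factors.

Invariant factors (smallest first, each dividing the next): (x + 4)^3.

Check: the last factor (x + 4)^3 is the minimal polynomial, and the product (x + 4)^3 is the characteristic polynomial.

(x + 4)^3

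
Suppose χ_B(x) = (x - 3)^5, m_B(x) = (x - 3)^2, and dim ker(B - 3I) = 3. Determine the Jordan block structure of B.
λ = 3: algebraic multiplicity 5 (exponent in χ_B), largest block size 2 (exponent in m_B), 3 blocks (geometric multiplicity). These force block sizes [2, 2, 1].

Jordan blocks: (3, 2), (3, 2), (3, 1)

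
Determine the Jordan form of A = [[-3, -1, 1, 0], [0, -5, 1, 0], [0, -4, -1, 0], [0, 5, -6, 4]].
J = [[-3, 1, 0, 0], [0, -3, 1, 0], [0, 0, -3, 0], [0, 0, 0, 4]]

The characteristic polynomial is det(xI - A) = (x - 4)(x + 3)^3, so the eigenvalues are -3 (algebraic multiplicity 3), 4 (algebraic multiplicity 1).

For λ = -3: rank(A + 3I) = 3, rank((A + 3I)^2) = 2, rank((A + 3I)^3) = 1. The eigenspace has dimension 4 - 3 = 1, so there is 1 Jordan block; the rank sequence gives block sizes [3].

For λ = 4: algebraic multiplicity 1 gives one 1×1 block.

Assembling the blocks gives the Jordan form J above.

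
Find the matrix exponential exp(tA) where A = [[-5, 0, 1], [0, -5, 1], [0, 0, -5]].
e^{tA} = [[e^{-5*t}, 0, t*e^{-5*t}], [0, e^{-5*t}, t*e^{-5*t}], [0, 0, e^{-5*t}]]

A has Jordan form J = [[-5, 1, 0], [0, -5, 0], [0, 0, -5]] with A = PJP^{-1}, so e^{tA} = P e^{tJ} P^{-1}.

For a Jordan block J_k(λ), e^{tJ_k(λ)} = e^{λt} · (I + tN + t^2 N^2/2! + ... + t^{k-1} N^{k-1}/(k-1)!) where N is the nilpotent superdiagonal part.

Assembling the blocks and conjugating back gives the entries of e^{tA} as shown above.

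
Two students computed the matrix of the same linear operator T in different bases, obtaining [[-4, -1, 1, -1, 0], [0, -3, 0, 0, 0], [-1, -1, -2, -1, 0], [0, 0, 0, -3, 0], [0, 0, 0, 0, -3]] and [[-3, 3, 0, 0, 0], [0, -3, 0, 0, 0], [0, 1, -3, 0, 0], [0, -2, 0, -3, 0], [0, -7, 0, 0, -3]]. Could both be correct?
Yes.

Two matrices over a field are similar if and only if they have the same invariant factors.

Both A and B have characteristic polynomial (x + 3)^5 and minimal polynomial (x + 3)^2. Computing further, both have invariant factors x + 3, x + 3, x + 3, (x + 3)^2. Hence A and B are similar.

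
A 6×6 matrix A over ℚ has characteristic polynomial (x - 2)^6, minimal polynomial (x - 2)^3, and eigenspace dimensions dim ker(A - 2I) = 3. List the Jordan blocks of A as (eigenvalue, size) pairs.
λ = 2: algebraic multiplicity 6 (exponent in χ_A), largest block size 3 (exponent in m_A), 3 blocks (geometric multiplicity). These force block sizes [3, 2, 1].

Jordan blocks: (2, 3), (2, 2), (2, 1)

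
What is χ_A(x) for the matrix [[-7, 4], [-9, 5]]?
χ_A(x) = (x + 1)^2

xI - A = [[x + 7, -4], [9, x - 5]].

Expanding det(xI - A) along the first row:
det(xI - A) = + (x + 7)·det([[x - 5]]) - (-4)·det([[9]]).

Evaluating gives χ_A(x) = x^2 + 2x + 1 = (x + 1)^2.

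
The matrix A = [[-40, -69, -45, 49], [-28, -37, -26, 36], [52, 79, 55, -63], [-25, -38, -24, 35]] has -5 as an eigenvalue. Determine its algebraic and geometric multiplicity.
algebraic multiplicity 1, geometric multiplicity 1

The characteristic polynomial is (x - 6)^3(x + 5), so the factor x + 5 appears with exponent 1: the algebraic multiplicity is 1.

rank(A + 5I) = 3, so the eigenspace has dimension 4 - 3 = 1: the geometric multiplicity is 1.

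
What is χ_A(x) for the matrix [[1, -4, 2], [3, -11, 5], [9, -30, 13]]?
xI - A = [[x - 1, 4, -2], [-3, x + 11, -5], [-9, 30, x - 13]].

Expanding det(xI - A) along the first row:
det(xI - A) = + (x - 1)·det([[x + 11, -5], [30, x - 13]]) - (4)·det([[-3, -5], [-9, x - 13]]) + (-2)·det([[-3, x + 11], [-9, 30]]).

Evaluating gives χ_A(x) = x^3 - 3x^2 + 3x - 1 = (x - 1)^3.

χ_A(x) = (x - 1)^3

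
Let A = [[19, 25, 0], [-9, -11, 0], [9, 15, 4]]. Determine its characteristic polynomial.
xI - A = [[x - 19, -25, 0], [9, x + 11, 0], [-9, -15, x - 4]].

Expanding det(xI - A) along the first row:
det(xI - A) = + (x - 19)·det([[x + 11, 0], [-15, x - 4]]) - (-25)·det([[9, 0], [-9, x - 4]]) + (0)·det([[9, x + 11], [-9, -15]]).

Evaluating gives χ_A(x) = x^3 - 12x^2 + 48x - 64 = (x - 4)^3.

χ_A(x) = (x - 4)^3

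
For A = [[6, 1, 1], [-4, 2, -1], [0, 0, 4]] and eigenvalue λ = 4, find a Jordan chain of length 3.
We seek v_1 ∈ ker((A - 4I)^3) \ ker((A - 4I)^2), then set v_{i+1} = (A - 4I) v_i.

One such chain is v_1 = [[1, -4, 1]]^T, v_2 = [[-1, 3, 0]]^T, v_3 = [[1, -2, 0]]^T. Check: (A - 4I) v_3 = [[0, 0, 0]]^T = 0.

v_1 = [[1, -4, 1]]^T, v_2 = [[-1, 3, 0]]^T, v_3 = [[1, -2, 0]]^T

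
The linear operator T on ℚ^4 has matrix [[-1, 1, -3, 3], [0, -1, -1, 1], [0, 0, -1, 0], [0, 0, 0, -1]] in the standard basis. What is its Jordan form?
The characteristic polynomial is det(xI - A) = (x + 1)^4, so the eigenvalues are -1 (algebraic multiplicity 4).

For λ = -1: rank(A + I) = 2, rank((A + I)^2) = 1, rank((A + I)^3) = 0. The eigenspace has dimension 4 - 2 = 2, so there are 2 Jordan blocks; the rank sequence gives block sizes [3, 1].

Assembling the blocks gives the Jordan form J above.

J = [[-1, 1, 0, 0], [0, -1, 1, 0], [0, 0, -1, 0], [0, 0, 0, -1]]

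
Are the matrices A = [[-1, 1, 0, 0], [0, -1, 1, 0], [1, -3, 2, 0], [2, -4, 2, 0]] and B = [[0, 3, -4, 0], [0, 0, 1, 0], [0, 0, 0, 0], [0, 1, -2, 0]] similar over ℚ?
Yes.

Two matrices over a field are similar if and only if they have the same invariant factors.

Both A and B have characteristic polynomial x^4 and minimal polynomial x^3. Computing further, both have invariant factors x, x^3. Hence A and B are similar.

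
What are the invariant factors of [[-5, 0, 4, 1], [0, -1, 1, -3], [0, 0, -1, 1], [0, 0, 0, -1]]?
The Jordan structure of A has elementary divisors (x + 5), (x + 1)^3. Arranging the block sizes at each eigenvalue in decreasing order and taking row products gives the invariant factors.

Invariant factors (smallest first, each dividing the next): (x + 1)^3(x + 5).

Check: the last factor (x + 1)^3(x + 5) is the minimal polynomial, and the product (x + 1)^3(x + 5) is the characteristic polynomial.

(x + 1)^3(x + 5)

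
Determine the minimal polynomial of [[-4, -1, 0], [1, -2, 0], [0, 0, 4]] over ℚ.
m_A(x) = (x - 4)(x + 3)^2

The characteristic polynomial factors as (x - 4)(x + 3)^2. The minimal polynomial is ∏(x - λ)^{k_λ} where k_λ is the size of the largest Jordan block at λ.

For λ = -3: rank(A + 3I) = 2, and the largest Jordan block has size 2 (the smallest k with rank((A + 3I)^k) = rank((A + 3I)^(k+1))).
For λ = 4: rank(A - 4I) = 2, and the largest Jordan block has size 1 (the smallest k with rank((A - 4I)^k) = rank((A - 4I)^(k+1))).

So m_A(x) = (x - 4)(x + 3)^2.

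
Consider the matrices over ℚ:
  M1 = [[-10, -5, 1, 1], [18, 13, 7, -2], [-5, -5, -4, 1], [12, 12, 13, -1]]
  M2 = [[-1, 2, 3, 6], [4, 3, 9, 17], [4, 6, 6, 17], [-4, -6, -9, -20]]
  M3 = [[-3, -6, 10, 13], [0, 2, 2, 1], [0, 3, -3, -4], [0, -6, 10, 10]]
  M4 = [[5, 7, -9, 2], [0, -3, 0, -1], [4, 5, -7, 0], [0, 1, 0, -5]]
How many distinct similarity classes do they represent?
Characteristic polynomials: χ_{M1} = (x - 1)^3(x + 5), χ_{M2} = (x + 3)^4, χ_{M3} = (x - 5)(x - 2)^2(x + 3), χ_{M4} = (x + 1)^2(x + 4)^2.

{M1}: invariant factors (x - 1)^3(x + 5).

{M2}: invariant factors x + 3, (x + 3)^3.

{M3}: invariant factors (x - 5)(x - 2)^2(x + 3).

{M4}: invariant factors (x + 1)^2(x + 4)^2.

Matrices are similar if and only if their invariant-factor lists agree; the partition into similarity classes is {M1}, {M2}, {M3}, {M4}.

4 classes: {M1}, {M2}, {M3}, {M4}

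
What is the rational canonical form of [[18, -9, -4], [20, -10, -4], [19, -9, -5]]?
R = [[0, 0, -4], [1, 0, 0], [0, 1, 3]]

The invariant factors of A (the non-unit diagonal entries of the Smith normal form of xI - A over ℚ[x]) are (x - 2)^2(x + 1), each dividing the next. The characteristic polynomial is their product, (x - 2)^2(x + 1).

The rational canonical form is the block-diagonal matrix of companion matrices C(f_i):
R = [[0, 0, -4], [1, 0, 0], [0, 1, 3]].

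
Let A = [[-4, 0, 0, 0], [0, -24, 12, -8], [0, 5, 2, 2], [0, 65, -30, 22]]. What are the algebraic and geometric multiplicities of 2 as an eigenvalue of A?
The characteristic polynomial is (x - 2)^2(x + 4)^2, so the factor x - 2 appears with exponent 2: the algebraic multiplicity is 2.

rank(A - 2I) = 3, so the eigenspace has dimension 4 - 3 = 1: the geometric multiplicity is 1.

Since 1 < 2, A is not diagonalizable.

algebraic multiplicity 2, geometric multiplicity 1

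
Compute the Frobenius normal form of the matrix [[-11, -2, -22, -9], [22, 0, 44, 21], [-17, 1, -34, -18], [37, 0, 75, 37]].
R = [[0, 0, 0, -45], [1, 0, 0, -24], [0, 1, 0, -18], [0, 0, 1, -8]]

The invariant factors of A (the non-unit diagonal entries of the Smith normal form of xI - A over ℚ[x]) are (x + 3)(x + 5)(x^2 + 3), each dividing the next. The characteristic polynomial is their product, (x + 3)(x + 5)(x^2 + 3).

The rational canonical form is the block-diagonal matrix of companion matrices C(f_i):
R = [[0, 0, 0, -45], [1, 0, 0, -24], [0, 1, 0, -18], [0, 0, 1, -8]].

Note the characteristic polynomial does not split into linear factors over ℚ, so A has no Jordan form over ℚ; the rational canonical form exists over any field.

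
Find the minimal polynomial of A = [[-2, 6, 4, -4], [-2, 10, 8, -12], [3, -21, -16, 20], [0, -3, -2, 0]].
m_A(x) = (x + 2)^2

The characteristic polynomial factors as (x + 2)^4. The minimal polynomial is ∏(x - λ)^{k_λ} where k_λ is the size of the largest Jordan block at λ.

For λ = -2: rank(A + 2I) = 2, and the largest Jordan block has size 2 (the smallest k with rank((A + 2I)^k) = rank((A + 2I)^(k+1))).

So m_A(x) = (x + 2)^2.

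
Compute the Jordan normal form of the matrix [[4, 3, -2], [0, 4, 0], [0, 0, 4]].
The characteristic polynomial is det(xI - A) = (x - 4)^3, so the eigenvalues are 4 (algebraic multiplicity 3).

For λ = 4: rank(A - 4I) = 1, rank((A - 4I)^2) = 0. The eigenspace has dimension 3 - 1 = 2, so there are 2 Jordan blocks; the rank sequence gives block sizes [2, 1].

Assembling the blocks gives the Jordan form J above.

J = [[4, 1, 0], [0, 4, 0], [0, 0, 4]]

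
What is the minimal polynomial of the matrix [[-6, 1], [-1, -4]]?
The characteristic polynomial factors as (x + 5)^2. The minimal polynomial is ∏(x - λ)^{k_λ} where k_λ is the size of the largest Jordan block at λ.

For λ = -5: rank(A + 5I) = 1, and the largest Jordan block has size 2 (the smallest k with rank((A + 5I)^k) = rank((A + 5I)^(k+1))).

So m_A(x) = (x + 5)^2.

m_A(x) = (x + 5)^2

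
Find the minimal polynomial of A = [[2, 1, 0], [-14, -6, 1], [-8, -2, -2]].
m_A(x) = (x + 2)^3

The characteristic polynomial factors as (x + 2)^3. The minimal polynomial is ∏(x - λ)^{k_λ} where k_λ is the size of the largest Jordan block at λ.

For λ = -2: rank(A + 2I) = 2, and the largest Jordan block has size 3 (the smallest k with rank((A + 2I)^k) = rank((A + 2I)^(k+1))).

So m_A(x) = (x + 2)^3.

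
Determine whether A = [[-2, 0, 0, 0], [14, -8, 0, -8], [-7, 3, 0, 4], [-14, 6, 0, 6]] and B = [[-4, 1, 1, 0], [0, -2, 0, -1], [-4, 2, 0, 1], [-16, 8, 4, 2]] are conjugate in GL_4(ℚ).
Both have characteristic polynomial x^2(x + 2)^2, but the minimal polynomial of A is x^2(x + 2) while the minimal polynomial of B is x^2(x + 2)^2. The minimal polynomial is a similarity invariant, so A and B are not similar.

No.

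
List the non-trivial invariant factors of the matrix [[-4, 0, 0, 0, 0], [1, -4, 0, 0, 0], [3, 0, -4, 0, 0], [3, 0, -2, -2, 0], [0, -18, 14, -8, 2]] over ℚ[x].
The Jordan structure of A has elementary divisors (x + 4)^2, (x + 4), (x + 2), (x - 2). Arranging the block sizes at each eigenvalue in decreasing order and taking row products gives the invariant factors.

Invariant factors (smallest first, each dividing the next): x + 4, (x - 2)(x + 2)(x + 4)^2.

Check: the last factor (x - 2)(x + 2)(x + 4)^2 is the minimal polynomial, and the product (x - 2)(x + 2)(x + 4)^3 is the characteristic polynomial.

x + 4, (x - 2)(x + 2)(x + 4)^2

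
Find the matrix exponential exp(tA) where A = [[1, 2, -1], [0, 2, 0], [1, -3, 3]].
e^{tA} = [[(1 - t)*e^{2*t}, t*(t + 4)*e^{2*t}/2, -t*e^{2*t}], [0, e^{2*t}, 0], [t*e^{2*t}, t*(-t - 6)*e^{2*t}/2, (t + 1)*e^{2*t}]]

A has Jordan form J = [[2, 1, 0], [0, 2, 1], [0, 0, 2]] with A = PJP^{-1}, so e^{tA} = P e^{tJ} P^{-1}.

For a Jordan block J_k(λ), e^{tJ_k(λ)} = e^{λt} · (I + tN + t^2 N^2/2! + ... + t^{k-1} N^{k-1}/(k-1)!) where N is the nilpotent superdiagonal part.

Assembling the blocks and conjugating back gives the entries of e^{tA} as shown above.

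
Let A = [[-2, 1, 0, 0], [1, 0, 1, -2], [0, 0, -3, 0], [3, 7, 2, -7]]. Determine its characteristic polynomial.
xI - A = [[x + 2, -1, 0, 0], [-1, x, -1, 2], [0, 0, x + 3, 0], [-3, -7, -2, x + 7]].

Expanding det(xI - A) along the first row:
det(xI - A) = + (x + 2)·det([[x, -1, 2], [0, x + 3, 0], [-7, -2, x + 7]]) - (-1)·det([[-1, -1, 2], [0, x + 3, 0], [-3, -2, x + 7]]) + (0)·det([[-1, x, 2], [0, 0, 0], [-3, -7, x + 7]]) - (0)·det([[-1, x, -1], [0, 0, x + 3], [-3, -7, -2]]).

Evaluating gives χ_A(x) = x^4 + 12x^3 + 54x^2 + 108x + 81 = (x + 3)^4.

χ_A(x) = (x + 3)^4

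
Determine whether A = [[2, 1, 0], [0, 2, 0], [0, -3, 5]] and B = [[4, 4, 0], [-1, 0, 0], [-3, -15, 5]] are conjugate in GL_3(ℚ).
Two matrices over a field are similar if and only if they have the same invariant factors.

Both A and B have characteristic polynomial (x - 5)(x - 2)^2 and minimal polynomial (x - 5)(x - 2)^2. Computing further, both have invariant factors (x - 5)(x - 2)^2. Hence A and B are similar.

Yes.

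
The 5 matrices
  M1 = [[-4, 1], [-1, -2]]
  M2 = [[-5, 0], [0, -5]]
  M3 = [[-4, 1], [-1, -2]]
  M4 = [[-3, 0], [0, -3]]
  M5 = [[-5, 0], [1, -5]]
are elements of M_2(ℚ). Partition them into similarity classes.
Characteristic polynomials: χ_{M1} = (x + 3)^2, χ_{M2} = (x + 5)^2, χ_{M3} = (x + 3)^2, χ_{M4} = (x + 3)^2, χ_{M5} = (x + 5)^2.

{M1, M3}: invariant factors (x + 3)^2.

{M2}: invariant factors x + 5, x + 5.

{M4}: invariant factors x + 3, x + 3.

{M5}: invariant factors (x + 5)^2.

Matrices are similar if and only if their invariant-factor lists agree; the partition into similarity classes is {M1, M3}, {M2}, {M4}, {M5}.

4 classes: {M1, M3}, {M2}, {M4}, {M5}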